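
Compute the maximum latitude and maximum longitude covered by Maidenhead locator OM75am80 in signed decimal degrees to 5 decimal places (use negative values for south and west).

Field O=14, M=12: +14·20° lon, +12·10° lat → SW at lon 100°, lat 30°.
Square 7, 5: +7·2° lon, +5·1° lat → SW at lon 114°, lat 35°.
Subsquare a=0, m=12: +0·0.0833333° lon, +12·0.0416667° lat → SW at lon 114°, lat 35.5°.
Extended square 8, 0: +8·0.00833333° lon, +0·0.00416667° lat → SW at lon 114.067°, lat 35.5°.
Cell spans 0.00833333° lon × 0.00416667° lat. NE corner is SW corner plus one full cell.
latitude 35.50417, longitude 114.07500.

35.50417, 114.07500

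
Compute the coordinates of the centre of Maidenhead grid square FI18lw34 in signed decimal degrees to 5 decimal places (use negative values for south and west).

-1.06458, -77.05417

Field F=5, I=8: +5·20° lon, +8·10° lat → SW at lon -80°, lat -10°.
Square 1, 8: +1·2° lon, +8·1° lat → SW at lon -78°, lat -2°.
Subsquare l=11, w=22: +11·0.0833333° lon, +22·0.0416667° lat → SW at lon -77.0833°, lat -1.08333°.
Extended square 3, 4: +3·0.00833333° lon, +4·0.00416667° lat → SW at lon -77.0583°, lat -1.06667°.
Cell spans 0.00833333° lon × 0.00416667° lat. Centre is SW corner plus half of each.
latitude -1.06458, longitude -77.05417.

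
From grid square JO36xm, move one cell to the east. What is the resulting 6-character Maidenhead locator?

Longitude subsquare x = 23; +1 → 24, wraps to 0 = a, carry into square.
Longitude square 3; +1 → 4.
The latitude characters are unchanged.

JO46am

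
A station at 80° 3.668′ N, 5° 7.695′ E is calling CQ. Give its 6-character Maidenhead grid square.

Add 180° to longitude and 90° to latitude: 185.1283, 170.0611.
Field: 185.1283/20 → 9 → J, 170.0611/10 → 17 → R; chars JR.
Square: 5.1283/2 → 2, 0.0611/1 → 0; chars 20.
Subsquare: 1.1283/0.0833333 → 13 → n, 0.0611/0.0416667 → 1 → b; chars nb.

JR20nb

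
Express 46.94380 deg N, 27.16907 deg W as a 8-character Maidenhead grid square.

HN66jw96

Offset from 180°W / 90°S: lon 152.83093°, lat 136.94380°.
Field: lon ⌊152.83093/20⌋ = 7 → H; lat ⌊136.94380/10⌋ = 13 → N.
Square: lon ⌊12.83093/2⌋ = 6; lat ⌊6.94380/1⌋ = 6.
Subsquare: lon ⌊0.83093/0.0833333⌋ = 9 → j; lat ⌊0.94380/0.0416667⌋ = 22 → w.
Extended square: lon ⌊0.08093/0.00833333⌋ = 9; lat ⌊0.02713/0.00416667⌋ = 6.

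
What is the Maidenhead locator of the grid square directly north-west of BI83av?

Longitude subsquare a = 0; −1 → -1, wraps to 23 = x, carry into square.
Longitude square 8; −1 → 7.
Latitude subsquare v = 21; +1 → 22 = w.

BI73xw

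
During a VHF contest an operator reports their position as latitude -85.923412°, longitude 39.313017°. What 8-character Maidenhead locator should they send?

Add 180° to longitude and 90° to latitude: 219.31302, 4.07659.
Field: 219.31302/20 → 10 → K, 4.07659/10 → 0 → A; chars KA.
Square: 19.31302/2 → 9, 4.07659/1 → 4; chars 94.
Subsquare: 1.31302/0.0833333 → 15 → p, 0.07659/0.0416667 → 1 → b; chars pb.
Extended square: 0.06302/0.00833333 → 7, 0.03492/0.00416667 → 8; chars 78.

KA94pb78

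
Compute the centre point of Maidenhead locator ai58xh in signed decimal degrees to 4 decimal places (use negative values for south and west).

-1.6875, -168.0417

Field A=0, I=8: +0·20° lon, +8·10° lat → SW at lon -180°, lat -10°.
Square 5, 8: +5·2° lon, +8·1° lat → SW at lon -170°, lat -2°.
Subsquare x=23, h=7: +23·0.0833333° lon, +7·0.0416667° lat → SW at lon -168.083°, lat -1.70833°.
Cell spans 0.0833333° lon × 0.0416667° lat. Centre is SW corner plus half of each.
latitude -1.6875, longitude -168.0417.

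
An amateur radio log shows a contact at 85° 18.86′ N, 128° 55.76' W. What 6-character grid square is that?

Offset from 180°W / 90°S: lon 51.0707°, lat 175.3143°.
Field (20°×10°, letters A–R): 51.0707/20 → 2 → C, 175.3143/10 → 17 → R; chars CR.
Square (2°×1°, digits 0–9): 11.0707/2 → 5, 5.3143/1 → 5; chars 55.
Subsquare (5′×2.5′, letters a–x): 1.0707/0.0833333 → 12 → m, 0.3143/0.0416667 → 7 → h; chars mh.

CR55mh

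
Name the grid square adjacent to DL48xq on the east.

Longitude subsquare x = 23; +1 → 24, wraps to 0 = a, carry into square.
Longitude square 4; +1 → 5.
The latitude characters are unchanged.

DL58aq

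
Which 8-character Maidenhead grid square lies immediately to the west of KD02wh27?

KD02wh17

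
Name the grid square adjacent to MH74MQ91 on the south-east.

Longitude extended square 9; +1 → 10, wraps to 0, carry into subsquare.
Longitude subsquare m = 12; +1 → 13 = n.
Latitude extended square 1; −1 → 0.

MH74nq00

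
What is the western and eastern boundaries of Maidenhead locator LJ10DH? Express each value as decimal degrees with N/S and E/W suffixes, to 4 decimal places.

42.2500° E, 42.3333° E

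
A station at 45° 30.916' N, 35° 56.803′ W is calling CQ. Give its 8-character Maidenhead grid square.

HN25am63

Shift to the Maidenhead origin (180°W, 90°S): lon 144.05328, lat 135.51527.
Field: lon ⌊144.05328/20⌋ = 7 → H; lat ⌊135.51527/10⌋ = 13 → N.
Square: lon ⌊4.05328/2⌋ = 2; lat ⌊5.51527/1⌋ = 5.
Subsquare: lon ⌊0.05328/0.0833333⌋ = 0 → a; lat ⌊0.51527/0.0416667⌋ = 12 → m.
Extended square: lon ⌊0.05328/0.00833333⌋ = 6; lat ⌊0.01527/0.00416667⌋ = 3.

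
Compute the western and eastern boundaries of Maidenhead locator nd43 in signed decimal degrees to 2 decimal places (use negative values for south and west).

Field N=13, D=3: +13·20° lon, +3·10° lat → SW at lon 80°, lat -60°.
Square 4, 3: +4·2° lon, +3·1° lat → SW at lon 88°, lat -57°.
Cell spans 2° lon × 1° lat.
west 88.00, east 90.00.

88.00, 90.00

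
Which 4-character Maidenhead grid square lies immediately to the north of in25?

IN26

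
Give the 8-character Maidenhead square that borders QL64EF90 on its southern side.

QL64ee99

Latitude extended square 0; −1 → -1, wraps to 9, carry into subsquare.
Latitude subsquare f = 5; −1 → 4 = e.
The longitude characters are unchanged.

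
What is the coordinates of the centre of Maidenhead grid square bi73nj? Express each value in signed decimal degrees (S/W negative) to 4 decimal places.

-6.6042, -144.8750

Field B=1, I=8: +1·20° lon, +8·10° lat → SW at lon -160°, lat -10°.
Square 7, 3: +7·2° lon, +3·1° lat → SW at lon -146°, lat -7°.
Subsquare n=13, j=9: +13·0.0833333° lon, +9·0.0416667° lat → SW at lon -144.917°, lat -6.625°.
Cell spans 0.0833333° lon × 0.0416667° lat. Centre is SW corner plus half of each.
latitude -6.6042, longitude -144.8750.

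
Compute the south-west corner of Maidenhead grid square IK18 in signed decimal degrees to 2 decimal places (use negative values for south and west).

18.00, -18.00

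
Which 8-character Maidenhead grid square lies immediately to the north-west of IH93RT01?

IH93qt92

Longitude extended square 0; −1 → -1, wraps to 9, carry into subsquare.
Longitude subsquare r = 17; −1 → 16 = q.
Latitude extended square 1; +1 → 2.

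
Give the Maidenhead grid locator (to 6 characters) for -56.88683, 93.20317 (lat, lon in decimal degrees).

Offset from 180°W / 90°S: lon 273.2032°, lat 33.1132°.
Field: lon ⌊273.2032/20⌋ = 13 → N; lat ⌊33.1132/10⌋ = 3 → D.
Square: lon ⌊13.2032/2⌋ = 6; lat ⌊3.1132/1⌋ = 3.
Subsquare: lon ⌊1.2032/0.0833333⌋ = 14 → o; lat ⌊0.1132/0.0416667⌋ = 2 → c.

ND63oc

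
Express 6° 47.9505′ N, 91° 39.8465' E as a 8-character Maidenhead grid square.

Add 180° to longitude and 90° to latitude: 271.66411, 96.79918.
Field (20°×10°, letters A–R): 271.66411/20 → 13 → N, 96.79918/10 → 9 → J; chars NJ.
Square (2°×1°, digits 0–9): 11.66411/2 → 5, 6.79918/1 → 6; chars 56.
Subsquare (5′×2.5′, letters a–x): 1.66411/0.0833333 → 19 → t, 0.79918/0.0416667 → 19 → t; chars tt.
Extended square (30″×15″, digits 0–9): 0.08077/0.00833333 → 9, 0.00751/0.00416667 → 1; chars 91.

NJ56tt91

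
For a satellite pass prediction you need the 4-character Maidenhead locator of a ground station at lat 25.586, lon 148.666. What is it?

QL45

Shift to the Maidenhead origin (180°W, 90°S): lon 328.67, lat 115.59.
Field (20°×10°, letters A–R): 328.67/20 → 16 → Q, 115.59/10 → 11 → L; chars QL.
Square (2°×1°, digits 0–9): 8.67/2 → 4, 5.59/1 → 5; chars 45.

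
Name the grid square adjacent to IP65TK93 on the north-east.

Longitude extended square 9; +1 → 10, wraps to 0, carry into subsquare.
Longitude subsquare t = 19; +1 → 20 = u.
Latitude extended square 3; +1 → 4.

IP65uk04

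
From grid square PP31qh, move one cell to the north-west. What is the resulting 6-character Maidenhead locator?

Longitude subsquare q = 16; −1 → 15 = p.
Latitude subsquare h = 7; +1 → 8 = i.

PP31pi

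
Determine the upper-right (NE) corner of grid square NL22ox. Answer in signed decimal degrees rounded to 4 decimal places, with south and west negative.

Field N=13, L=11: +13·20° lon, +11·10° lat → SW at lon 80°, lat 20°.
Square 2, 2: +2·2° lon, +2·1° lat → SW at lon 84°, lat 22°.
Subsquare o=14, x=23: +14·0.0833333° lon, +23·0.0416667° lat → SW at lon 85.1667°, lat 22.9583°.
Cell spans 0.0833333° lon × 0.0416667° lat. NE corner is SW corner plus one full cell.
latitude 23.0000, longitude 85.2500.

23.0000, 85.2500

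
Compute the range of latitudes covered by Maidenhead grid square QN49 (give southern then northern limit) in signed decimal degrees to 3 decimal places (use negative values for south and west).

Field Q=16, N=13: +16·20° lon, +13·10° lat → SW at lon 140°, lat 40°.
Square 4, 9: +4·2° lon, +9·1° lat → SW at lon 148°, lat 49°.
Cell spans 2° lon × 1° lat.
south 49.000, north 50.000.

49.000, 50.000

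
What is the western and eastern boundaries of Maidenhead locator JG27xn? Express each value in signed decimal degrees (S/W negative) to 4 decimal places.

5.9167, 6.0000

Field J=9, G=6: +9·20° lon, +6·10° lat → SW at lon 0°, lat -30°.
Square 2, 7: +2·2° lon, +7·1° lat → SW at lon 4°, lat -23°.
Subsquare x=23, n=13: +23·0.0833333° lon, +13·0.0416667° lat → SW at lon 5.91667°, lat -22.4583°.
Cell spans 0.0833333° lon × 0.0416667° lat.
west 5.9167, east 6.0000.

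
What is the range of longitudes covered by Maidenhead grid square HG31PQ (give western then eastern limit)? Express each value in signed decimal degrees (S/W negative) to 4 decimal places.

Field H=7, G=6: +7·20° lon, +6·10° lat → SW at lon -40°, lat -30°.
Square 3, 1: +3·2° lon, +1·1° lat → SW at lon -34°, lat -29°.
Subsquare p=15, q=16: +15·0.0833333° lon, +16·0.0416667° lat → SW at lon -32.75°, lat -28.3333°.
Cell spans 0.0833333° lon × 0.0416667° lat.
west -32.7500, east -32.6667.

-32.7500, -32.6667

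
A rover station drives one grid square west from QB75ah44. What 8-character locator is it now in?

QB75ah34

Longitude extended square 4; −1 → 3.
The latitude characters are unchanged.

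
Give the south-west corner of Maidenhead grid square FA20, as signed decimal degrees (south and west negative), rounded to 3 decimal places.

Field F=5, A=0: +5·20° lon, +0·10° lat → SW at lon -80°, lat -90°.
Square 2, 0: +2·2° lon, +0·1° lat → SW at lon -76°, lat -90°.
latitude -90.000, longitude -76.000.

-90.000, -76.000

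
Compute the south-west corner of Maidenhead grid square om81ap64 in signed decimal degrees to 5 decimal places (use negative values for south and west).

31.64167, 116.05000

Field O=14, M=12: +14·20° lon, +12·10° lat → SW at lon 100°, lat 30°.
Square 8, 1: +8·2° lon, +1·1° lat → SW at lon 116°, lat 31°.
Subsquare a=0, p=15: +0·0.0833333° lon, +15·0.0416667° lat → SW at lon 116°, lat 31.625°.
Extended square 6, 4: +6·0.00833333° lon, +4·0.00416667° lat → SW at lon 116.05°, lat 31.6417°.
latitude 31.64167, longitude 116.05000.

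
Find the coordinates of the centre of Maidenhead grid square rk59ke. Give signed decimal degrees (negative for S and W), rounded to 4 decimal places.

19.1875, 170.8750

Field R=17, K=10: +17·20° lon, +10·10° lat → SW at lon 160°, lat 10°.
Square 5, 9: +5·2° lon, +9·1° lat → SW at lon 170°, lat 19°.
Subsquare k=10, e=4: +10·0.0833333° lon, +4·0.0416667° lat → SW at lon 170.833°, lat 19.1667°.
Cell spans 0.0833333° lon × 0.0416667° lat. Centre is SW corner plus half of each.
latitude 19.1875, longitude 170.8750.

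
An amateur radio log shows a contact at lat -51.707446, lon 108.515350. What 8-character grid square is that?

OD48gh10

Offset from 180°W / 90°S: lon 288.51535°, lat 38.29255°.
Field: lon ⌊288.51535/20⌋ = 14 → O; lat ⌊38.29255/10⌋ = 3 → D.
Square: lon ⌊8.51535/2⌋ = 4; lat ⌊8.29255/1⌋ = 8.
Subsquare: lon ⌊0.51535/0.0833333⌋ = 6 → g; lat ⌊0.29255/0.0416667⌋ = 7 → h.
Extended square: lon ⌊0.01535/0.00833333⌋ = 1; lat ⌊0.00089/0.00416667⌋ = 0.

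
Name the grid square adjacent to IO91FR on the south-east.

IO91gq

Longitude subsquare f = 5; +1 → 6 = g.
Latitude subsquare r = 17; −1 → 16 = q.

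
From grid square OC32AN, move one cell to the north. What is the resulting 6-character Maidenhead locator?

OC32ao

Latitude subsquare n = 13; +1 → 14 = o.
The longitude characters are unchanged.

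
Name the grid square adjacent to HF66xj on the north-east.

HF76ak

Longitude subsquare x = 23; +1 → 24, wraps to 0 = a, carry into square.
Longitude square 6; +1 → 7.
Latitude subsquare j = 9; +1 → 10 = k.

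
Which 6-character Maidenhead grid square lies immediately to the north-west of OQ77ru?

OQ77qv

Longitude subsquare r = 17; −1 → 16 = q.
Latitude subsquare u = 20; +1 → 21 = v.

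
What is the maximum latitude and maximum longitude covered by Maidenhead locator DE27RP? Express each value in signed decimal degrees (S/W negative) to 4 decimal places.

Field D=3, E=4: +3·20° lon, +4·10° lat → SW at lon -120°, lat -50°.
Square 2, 7: +2·2° lon, +7·1° lat → SW at lon -116°, lat -43°.
Subsquare r=17, p=15: +17·0.0833333° lon, +15·0.0416667° lat → SW at lon -114.583°, lat -42.375°.
Cell spans 0.0833333° lon × 0.0416667° lat. NE corner is SW corner plus one full cell.
latitude -42.3333, longitude -114.5000.

-42.3333, -114.5000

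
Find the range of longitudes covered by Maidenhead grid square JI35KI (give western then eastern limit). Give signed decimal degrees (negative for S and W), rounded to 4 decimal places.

6.8333, 6.9167

Field J=9, I=8: +9·20° lon, +8·10° lat → SW at lon 0°, lat -10°.
Square 3, 5: +3·2° lon, +5·1° lat → SW at lon 6°, lat -5°.
Subsquare k=10, i=8: +10·0.0833333° lon, +8·0.0416667° lat → SW at lon 6.83333°, lat -4.66667°.
Cell spans 0.0833333° lon × 0.0416667° lat.
west 6.8333, east 6.9167.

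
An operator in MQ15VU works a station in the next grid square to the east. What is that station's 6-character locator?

MQ15wu

Longitude subsquare v = 21; +1 → 22 = w.
The latitude characters are unchanged.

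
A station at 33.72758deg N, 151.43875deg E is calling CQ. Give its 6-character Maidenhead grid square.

Add 180° to longitude and 90° to latitude: 331.4388, 123.7276.
Field: lon ⌊331.4388/20⌋ = 16 → Q; lat ⌊123.7276/10⌋ = 12 → M.
Square: lon ⌊11.4388/2⌋ = 5; lat ⌊3.7276/1⌋ = 3.
Subsquare: lon ⌊1.4388/0.0833333⌋ = 17 → r; lat ⌊0.7276/0.0416667⌋ = 17 → r.

QM53rr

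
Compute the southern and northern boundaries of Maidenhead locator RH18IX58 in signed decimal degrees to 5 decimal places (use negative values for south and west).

-11.00833, -11.00417

Field R=17, H=7: +17·20° lon, +7·10° lat → SW at lon 160°, lat -20°.
Square 1, 8: +1·2° lon, +8·1° lat → SW at lon 162°, lat -12°.
Subsquare i=8, x=23: +8·0.0833333° lon, +23·0.0416667° lat → SW at lon 162.667°, lat -11.0417°.
Extended square 5, 8: +5·0.00833333° lon, +8·0.00416667° lat → SW at lon 162.708°, lat -11.0083°.
Cell spans 0.00833333° lon × 0.00416667° lat.
south -11.00833, north -11.00417.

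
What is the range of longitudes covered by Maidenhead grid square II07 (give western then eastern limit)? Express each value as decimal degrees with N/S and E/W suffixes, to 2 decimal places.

20.00° W, 18.00° W

Field I=8, I=8: +8·20° lon, +8·10° lat → SW at lon -20°, lat -10°.
Square 0, 7: +0·2° lon, +7·1° lat → SW at lon -20°, lat -3°.
Cell spans 2° lon × 1° lat.
west 20.00° W, east 18.00° W.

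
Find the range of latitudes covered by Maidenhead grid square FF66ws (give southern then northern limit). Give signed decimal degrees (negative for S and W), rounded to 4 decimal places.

Field F=5, F=5: +5·20° lon, +5·10° lat → SW at lon -80°, lat -40°.
Square 6, 6: +6·2° lon, +6·1° lat → SW at lon -68°, lat -34°.
Subsquare w=22, s=18: +22·0.0833333° lon, +18·0.0416667° lat → SW at lon -66.1667°, lat -33.25°.
Cell spans 0.0833333° lon × 0.0416667° lat.
south -33.2500, north -33.2083.

-33.2500, -33.2083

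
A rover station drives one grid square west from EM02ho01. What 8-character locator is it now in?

EM02go91

Longitude extended square 0; −1 → -1, wraps to 9, carry into subsquare.
Longitude subsquare h = 7; −1 → 6 = g.
The latitude characters are unchanged.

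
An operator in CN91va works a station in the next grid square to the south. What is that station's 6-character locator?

Latitude subsquare a = 0; −1 → -1, wraps to 23 = x, carry into square.
Latitude square 1; −1 → 0.
The longitude characters are unchanged.

CN90vx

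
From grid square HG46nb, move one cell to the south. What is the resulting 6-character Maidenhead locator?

Latitude subsquare b = 1; −1 → 0 = a.
The longitude characters are unchanged.

HG46na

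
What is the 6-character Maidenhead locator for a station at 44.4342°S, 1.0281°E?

JE05mn

Add 180° to longitude and 90° to latitude: 181.0281, 45.5658.
Field (20°×10°, letters A–R): 181.0281/20 → 9 → J, 45.5658/10 → 4 → E; chars JE.
Square (2°×1°, digits 0–9): 1.0281/2 → 0, 5.5658/1 → 5; chars 05.
Subsquare (5′×2.5′, letters a–x): 1.0281/0.0833333 → 12 → m, 0.5658/0.0416667 → 13 → n; chars mn.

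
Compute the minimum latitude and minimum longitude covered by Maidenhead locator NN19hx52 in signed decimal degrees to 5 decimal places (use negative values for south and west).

49.96667, 82.62500

Field N=13, N=13: +13·20° lon, +13·10° lat → SW at lon 80°, lat 40°.
Square 1, 9: +1·2° lon, +9·1° lat → SW at lon 82°, lat 49°.
Subsquare h=7, x=23: +7·0.0833333° lon, +23·0.0416667° lat → SW at lon 82.5833°, lat 49.9583°.
Extended square 5, 2: +5·0.00833333° lon, +2·0.00416667° lat → SW at lon 82.625°, lat 49.9667°.
latitude 49.96667, longitude 82.62500.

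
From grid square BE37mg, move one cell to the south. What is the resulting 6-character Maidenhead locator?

BE37mf

Latitude subsquare g = 6; −1 → 5 = f.
The longitude characters are unchanged.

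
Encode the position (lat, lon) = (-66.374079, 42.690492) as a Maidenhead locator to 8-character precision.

LC13ip20

Offset from 180°W / 90°S: lon 222.69049°, lat 23.62592°.
Field (20°×10°, letters A–R): 222.69049/20 → 11 → L, 23.62592/10 → 2 → C; chars LC.
Square (2°×1°, digits 0–9): 2.69049/2 → 1, 3.62592/1 → 3; chars 13.
Subsquare (5′×2.5′, letters a–x): 0.69049/0.0833333 → 8 → i, 0.62592/0.0416667 → 15 → p; chars ip.
Extended square (30″×15″, digits 0–9): 0.02383/0.00833333 → 2, 0.00092/0.00416667 → 0; chars 20.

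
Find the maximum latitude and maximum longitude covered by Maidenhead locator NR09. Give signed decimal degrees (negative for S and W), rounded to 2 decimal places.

90.00, 82.00

Field N=13, R=17: +13·20° lon, +17·10° lat → SW at lon 80°, lat 80°.
Square 0, 9: +0·2° lon, +9·1° lat → SW at lon 80°, lat 89°.
Cell spans 2° lon × 1° lat. NE corner is SW corner plus one full cell.
latitude 90.00, longitude 82.00.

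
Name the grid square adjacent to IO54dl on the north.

Latitude subsquare l = 11; +1 → 12 = m.
The longitude characters are unchanged.

IO54dm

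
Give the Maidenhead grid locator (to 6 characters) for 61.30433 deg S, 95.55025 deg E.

NC78sq

Shift to the Maidenhead origin (180°W, 90°S): lon 275.5503, lat 28.6957.
Field (20°×10°, letters A–R): 275.5503/20 → 13 → N, 28.6957/10 → 2 → C; chars NC.
Square (2°×1°, digits 0–9): 15.5503/2 → 7, 8.6957/1 → 8; chars 78.
Subsquare (5′×2.5′, letters a–x): 1.5503/0.0833333 → 18 → s, 0.6957/0.0416667 → 16 → q; chars sq.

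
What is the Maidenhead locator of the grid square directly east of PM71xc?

PM81ac

Longitude subsquare x = 23; +1 → 24, wraps to 0 = a, carry into square.
Longitude square 7; +1 → 8.
The latitude characters are unchanged.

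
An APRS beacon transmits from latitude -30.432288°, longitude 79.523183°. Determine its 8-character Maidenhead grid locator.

Add 180° to longitude and 90° to latitude: 259.52318, 59.56771.
Field (20°×10°, letters A–R): lon ⌊259.52318/20⌋ = 12 → M; lat ⌊59.56771/10⌋ = 5 → F.
Square (2°×1°, digits 0–9): lon ⌊19.52318/2⌋ = 9; lat ⌊9.56771/1⌋ = 9.
Subsquare (5′×2.5′, letters a–x): lon ⌊1.52318/0.0833333⌋ = 18 → s; lat ⌊0.56771/0.0416667⌋ = 13 → n.
Extended square (30″×15″, digits 0–9): lon ⌊0.02318/0.00833333⌋ = 2; lat ⌊0.02605/0.00416667⌋ = 6.

MF99sn26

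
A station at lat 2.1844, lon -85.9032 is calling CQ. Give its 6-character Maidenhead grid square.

EJ72be

Shift to the Maidenhead origin (180°W, 90°S): lon 94.0968, lat 92.1844.
Field: lon ⌊94.0968/20⌋ = 4 → E; lat ⌊92.1844/10⌋ = 9 → J.
Square: lon ⌊14.0968/2⌋ = 7; lat ⌊2.1844/1⌋ = 2.
Subsquare: lon ⌊0.0968/0.0833333⌋ = 1 → b; lat ⌊0.1844/0.0416667⌋ = 4 → e.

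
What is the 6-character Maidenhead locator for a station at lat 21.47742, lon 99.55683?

NL91sl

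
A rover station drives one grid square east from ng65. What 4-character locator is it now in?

Longitude square 6; +1 → 7.
The latitude characters are unchanged.

NG75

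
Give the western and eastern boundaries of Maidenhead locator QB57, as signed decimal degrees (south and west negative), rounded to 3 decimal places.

Field Q=16, B=1: +16·20° lon, +1·10° lat → SW at lon 140°, lat -80°.
Square 5, 7: +5·2° lon, +7·1° lat → SW at lon 150°, lat -73°.
Cell spans 2° lon × 1° lat.
west 150.000, east 152.000.

150.000, 152.000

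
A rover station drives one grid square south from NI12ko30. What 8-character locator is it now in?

Latitude extended square 0; −1 → -1, wraps to 9, carry into subsquare.
Latitude subsquare o = 14; −1 → 13 = n.
The longitude characters are unchanged.

NI12kn39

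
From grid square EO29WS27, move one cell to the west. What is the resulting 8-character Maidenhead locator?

EO29ws17

Longitude extended square 2; −1 → 1.
The latitude characters are unchanged.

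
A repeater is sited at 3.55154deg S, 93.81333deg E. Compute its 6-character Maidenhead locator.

NI66vk

Offset from 180°W / 90°S: lon 273.8133°, lat 86.4485°.
Field: 273.8133/20 → 13 → N, 86.4485/10 → 8 → I; chars NI.
Square: 13.8133/2 → 6, 6.4485/1 → 6; chars 66.
Subsquare: 1.8133/0.0833333 → 21 → v, 0.4485/0.0416667 → 10 → k; chars vk.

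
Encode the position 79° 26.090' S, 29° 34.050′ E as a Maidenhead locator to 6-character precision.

KB40sn

Shift to the Maidenhead origin (180°W, 90°S): lon 209.5675, lat 10.5652.
Field: lon ⌊209.5675/20⌋ = 10 → K; lat ⌊10.5652/10⌋ = 1 → B.
Square: lon ⌊9.5675/2⌋ = 4; lat ⌊0.5652/1⌋ = 0.
Subsquare: lon ⌊1.5675/0.0833333⌋ = 18 → s; lat ⌊0.5652/0.0416667⌋ = 13 → n.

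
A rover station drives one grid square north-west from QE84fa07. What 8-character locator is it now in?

Longitude extended square 0; −1 → -1, wraps to 9, carry into subsquare.
Longitude subsquare f = 5; −1 → 4 = e.
Latitude extended square 7; +1 → 8.

QE84ea98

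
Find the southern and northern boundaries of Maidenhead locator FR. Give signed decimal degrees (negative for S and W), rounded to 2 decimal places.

80.00, 90.00

Field F=5, R=17: +5·20° lon, +17·10° lat → SW at lon -80°, lat 80°.
Cell spans 20° lon × 10° lat.
south 80.00, north 90.00.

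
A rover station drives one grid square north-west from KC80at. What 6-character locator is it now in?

KC70xu

Longitude subsquare a = 0; −1 → -1, wraps to 23 = x, carry into square.
Longitude square 8; −1 → 7.
Latitude subsquare t = 19; +1 → 20 = u.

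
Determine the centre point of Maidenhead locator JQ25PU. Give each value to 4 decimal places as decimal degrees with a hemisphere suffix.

75.8542° N, 5.2917° E

Field J=9, Q=16: +9·20° lon, +16·10° lat → SW at lon 0°, lat 70°.
Square 2, 5: +2·2° lon, +5·1° lat → SW at lon 4°, lat 75°.
Subsquare p=15, u=20: +15·0.0833333° lon, +20·0.0416667° lat → SW at lon 5.25°, lat 75.8333°.
Cell spans 0.0833333° lon × 0.0416667° lat. Centre is SW corner plus half of each.
latitude 75.8542° N, longitude 5.2917° E.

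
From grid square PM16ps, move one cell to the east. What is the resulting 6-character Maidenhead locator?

PM16qs

Longitude subsquare p = 15; +1 → 16 = q.
The latitude characters are unchanged.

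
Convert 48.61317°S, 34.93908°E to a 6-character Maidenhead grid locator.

KE71lj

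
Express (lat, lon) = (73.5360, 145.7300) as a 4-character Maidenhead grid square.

Shift to the Maidenhead origin (180°W, 90°S): lon 325.73, lat 163.54.
Field: lon ⌊325.73/20⌋ = 16 → Q; lat ⌊163.54/10⌋ = 16 → Q.
Square: lon ⌊5.73/2⌋ = 2; lat ⌊3.54/1⌋ = 3.

QQ23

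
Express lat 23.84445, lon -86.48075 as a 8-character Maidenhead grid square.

EL63su22

Offset from 180°W / 90°S: lon 93.51925°, lat 113.84445°.
Field (20°×10°, letters A–R): lon ⌊93.51925/20⌋ = 4 → E; lat ⌊113.84445/10⌋ = 11 → L.
Square (2°×1°, digits 0–9): lon ⌊13.51925/2⌋ = 6; lat ⌊3.84445/1⌋ = 3.
Subsquare (5′×2.5′, letters a–x): lon ⌊1.51925/0.0833333⌋ = 18 → s; lat ⌊0.84445/0.0416667⌋ = 20 → u.
Extended square (30″×15″, digits 0–9): lon ⌊0.01925/0.00833333⌋ = 2; lat ⌊0.01112/0.00416667⌋ = 2.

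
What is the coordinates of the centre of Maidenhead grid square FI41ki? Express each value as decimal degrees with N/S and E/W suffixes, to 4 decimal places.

8.6458° S, 71.1250° W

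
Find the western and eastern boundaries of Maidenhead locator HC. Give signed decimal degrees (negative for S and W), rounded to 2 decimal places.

Field H=7, C=2: +7·20° lon, +2·10° lat → SW at lon -40°, lat -70°.
Cell spans 20° lon × 10° lat.
west -40.00, east -20.00.

-40.00, -20.00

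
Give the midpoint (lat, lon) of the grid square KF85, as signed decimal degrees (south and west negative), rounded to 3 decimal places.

-34.500, 37.000

Field K=10, F=5: +10·20° lon, +5·10° lat → SW at lon 20°, lat -40°.
Square 8, 5: +8·2° lon, +5·1° lat → SW at lon 36°, lat -35°.
Cell spans 2° lon × 1° lat. Centre is SW corner plus half of each.
latitude -34.500, longitude 37.000.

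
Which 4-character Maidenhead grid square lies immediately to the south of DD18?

DD17

Latitude square 8; −1 → 7.
The longitude characters are unchanged.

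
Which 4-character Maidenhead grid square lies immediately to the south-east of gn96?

HN05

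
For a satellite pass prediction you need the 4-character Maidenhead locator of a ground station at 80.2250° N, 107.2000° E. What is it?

OR30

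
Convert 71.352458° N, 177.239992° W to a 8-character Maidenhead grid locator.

AQ11ji14

Add 180° to longitude and 90° to latitude: 2.76001, 161.35246.
Field (20°×10°, letters A–R): lon ⌊2.76001/20⌋ = 0 → A; lat ⌊161.35246/10⌋ = 16 → Q.
Square (2°×1°, digits 0–9): lon ⌊2.76001/2⌋ = 1; lat ⌊1.35246/1⌋ = 1.
Subsquare (5′×2.5′, letters a–x): lon ⌊0.76001/0.0833333⌋ = 9 → j; lat ⌊0.35246/0.0416667⌋ = 8 → i.
Extended square (30″×15″, digits 0–9): lon ⌊0.01001/0.00833333⌋ = 1; lat ⌊0.01912/0.00416667⌋ = 4.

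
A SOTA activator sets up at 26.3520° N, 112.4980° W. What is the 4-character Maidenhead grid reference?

DL36

Shift to the Maidenhead origin (180°W, 90°S): lon 67.50, lat 116.35.
Field (20°×10°, letters A–R): lon ⌊67.50/20⌋ = 3 → D; lat ⌊116.35/10⌋ = 11 → L.
Square (2°×1°, digits 0–9): lon ⌊7.50/2⌋ = 3; lat ⌊6.35/1⌋ = 6.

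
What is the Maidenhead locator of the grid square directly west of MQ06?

LQ96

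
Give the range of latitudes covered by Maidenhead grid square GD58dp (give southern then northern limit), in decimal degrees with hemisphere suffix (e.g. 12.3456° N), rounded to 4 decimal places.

Field G=6, D=3: +6·20° lon, +3·10° lat → SW at lon -60°, lat -60°.
Square 5, 8: +5·2° lon, +8·1° lat → SW at lon -50°, lat -52°.
Subsquare d=3, p=15: +3·0.0833333° lon, +15·0.0416667° lat → SW at lon -49.75°, lat -51.375°.
Cell spans 0.0833333° lon × 0.0416667° lat.
south 51.3750° S, north 51.3333° S.

51.3750° S, 51.3333° S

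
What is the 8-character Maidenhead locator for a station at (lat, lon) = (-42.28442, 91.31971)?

NE57pr81

Shift to the Maidenhead origin (180°W, 90°S): lon 271.31971, lat 47.71558.
Field: 271.31971/20 → 13 → N, 47.71558/10 → 4 → E; chars NE.
Square: 11.31971/2 → 5, 7.71558/1 → 7; chars 57.
Subsquare: 1.31971/0.0833333 → 15 → p, 0.71558/0.0416667 → 17 → r; chars pr.
Extended square: 0.06971/0.00833333 → 8, 0.00725/0.00416667 → 1; chars 81.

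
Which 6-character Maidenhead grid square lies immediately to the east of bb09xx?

BB19ax

Longitude subsquare x = 23; +1 → 24, wraps to 0 = a, carry into square.
Longitude square 0; +1 → 1.
The latitude characters are unchanged.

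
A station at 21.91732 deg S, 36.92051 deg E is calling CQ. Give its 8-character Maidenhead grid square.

Shift to the Maidenhead origin (180°W, 90°S): lon 216.92051, lat 68.08268.
Field: lon ⌊216.92051/20⌋ = 10 → K; lat ⌊68.08268/10⌋ = 6 → G.
Square: lon ⌊16.92051/2⌋ = 8; lat ⌊8.08268/1⌋ = 8.
Subsquare: lon ⌊0.92051/0.0833333⌋ = 11 → l; lat ⌊0.08268/0.0416667⌋ = 1 → b.
Extended square: lon ⌊0.00384/0.00833333⌋ = 0; lat ⌊0.04101/0.00416667⌋ = 9.

KG88lb09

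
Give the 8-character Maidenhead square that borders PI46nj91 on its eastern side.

Longitude extended square 9; +1 → 10, wraps to 0, carry into subsquare.
Longitude subsquare n = 13; +1 → 14 = o.
The latitude characters are unchanged.

PI46oj01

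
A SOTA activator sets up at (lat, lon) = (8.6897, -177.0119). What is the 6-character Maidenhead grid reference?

Shift to the Maidenhead origin (180°W, 90°S): lon 2.9881, lat 98.6897.
Field: 2.9881/20 → 0 → A, 98.6897/10 → 9 → J; chars AJ.
Square: 2.9881/2 → 1, 8.6897/1 → 8; chars 18.
Subsquare: 0.9881/0.0833333 → 11 → l, 0.6897/0.0416667 → 16 → q; chars lq.

AJ18lq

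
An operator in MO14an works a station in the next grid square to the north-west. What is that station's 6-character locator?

MO04xo

Longitude subsquare a = 0; −1 → -1, wraps to 23 = x, carry into square.
Longitude square 1; −1 → 0.
Latitude subsquare n = 13; +1 → 14 = o.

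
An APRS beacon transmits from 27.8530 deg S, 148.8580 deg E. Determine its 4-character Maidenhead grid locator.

QG42

Shift to the Maidenhead origin (180°W, 90°S): lon 328.86, lat 62.15.
Field: lon ⌊328.86/20⌋ = 16 → Q; lat ⌊62.15/10⌋ = 6 → G.
Square: lon ⌊8.86/2⌋ = 4; lat ⌊2.15/1⌋ = 2.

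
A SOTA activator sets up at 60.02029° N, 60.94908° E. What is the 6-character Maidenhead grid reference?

MP00la

Offset from 180°W / 90°S: lon 240.9491°, lat 150.0203°.
Field: lon ⌊240.9491/20⌋ = 12 → M; lat ⌊150.0203/10⌋ = 15 → P.
Square: lon ⌊0.9491/2⌋ = 0; lat ⌊0.0203/1⌋ = 0.
Subsquare: lon ⌊0.9491/0.0833333⌋ = 11 → l; lat ⌊0.0203/0.0416667⌋ = 0 → a.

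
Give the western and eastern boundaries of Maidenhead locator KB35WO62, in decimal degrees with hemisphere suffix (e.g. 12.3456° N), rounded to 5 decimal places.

Field K=10, B=1: +10·20° lon, +1·10° lat → SW at lon 20°, lat -80°.
Square 3, 5: +3·2° lon, +5·1° lat → SW at lon 26°, lat -75°.
Subsquare w=22, o=14: +22·0.0833333° lon, +14·0.0416667° lat → SW at lon 27.8333°, lat -74.4167°.
Extended square 6, 2: +6·0.00833333° lon, +2·0.00416667° lat → SW at lon 27.8833°, lat -74.4083°.
Cell spans 0.00833333° lon × 0.00416667° lat.
west 27.88333° E, east 27.89167° E.

27.88333° E, 27.89167° E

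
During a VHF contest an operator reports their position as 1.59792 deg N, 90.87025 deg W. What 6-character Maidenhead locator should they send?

EJ41no

Offset from 180°W / 90°S: lon 89.1298°, lat 91.5979°.
Field: lon ⌊89.1298/20⌋ = 4 → E; lat ⌊91.5979/10⌋ = 9 → J.
Square: lon ⌊9.1298/2⌋ = 4; lat ⌊1.5979/1⌋ = 1.
Subsquare: lon ⌊1.1298/0.0833333⌋ = 13 → n; lat ⌊0.5979/0.0416667⌋ = 14 → o.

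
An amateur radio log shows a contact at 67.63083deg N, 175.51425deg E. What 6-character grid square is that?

Offset from 180°W / 90°S: lon 355.5143°, lat 157.6308°.
Field: 355.5143/20 → 17 → R, 157.6308/10 → 15 → P; chars RP.
Square: 15.5143/2 → 7, 7.6308/1 → 7; chars 77.
Subsquare: 1.5143/0.0833333 → 18 → s, 0.6308/0.0416667 → 15 → p; chars sp.

RP77sp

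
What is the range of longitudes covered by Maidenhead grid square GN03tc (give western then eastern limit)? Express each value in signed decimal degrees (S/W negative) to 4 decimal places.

-58.4167, -58.3333

Field G=6, N=13: +6·20° lon, +13·10° lat → SW at lon -60°, lat 40°.
Square 0, 3: +0·2° lon, +3·1° lat → SW at lon -60°, lat 43°.
Subsquare t=19, c=2: +19·0.0833333° lon, +2·0.0416667° lat → SW at lon -58.4167°, lat 43.0833°.
Cell spans 0.0833333° lon × 0.0416667° lat.
west -58.4167, east -58.3333.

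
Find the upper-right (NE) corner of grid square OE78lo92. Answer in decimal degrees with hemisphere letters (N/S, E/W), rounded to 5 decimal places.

41.40417° S, 115.00000° E

Field O=14, E=4: +14·20° lon, +4·10° lat → SW at lon 100°, lat -50°.
Square 7, 8: +7·2° lon, +8·1° lat → SW at lon 114°, lat -42°.
Subsquare l=11, o=14: +11·0.0833333° lon, +14·0.0416667° lat → SW at lon 114.917°, lat -41.4167°.
Extended square 9, 2: +9·0.00833333° lon, +2·0.00416667° lat → SW at lon 114.992°, lat -41.4083°.
Cell spans 0.00833333° lon × 0.00416667° lat. NE corner is SW corner plus one full cell.
latitude 41.40417° S, longitude 115.00000° E.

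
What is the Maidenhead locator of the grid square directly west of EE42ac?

EE32xc

Longitude subsquare a = 0; −1 → -1, wraps to 23 = x, carry into square.
Longitude square 4; −1 → 3.
The latitude characters are unchanged.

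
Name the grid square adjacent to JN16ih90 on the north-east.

JN16jh01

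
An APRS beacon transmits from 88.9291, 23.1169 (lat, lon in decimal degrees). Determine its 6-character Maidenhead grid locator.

KR18nw

Add 180° to longitude and 90° to latitude: 203.1169, 178.9291.
Field: lon ⌊203.1169/20⌋ = 10 → K; lat ⌊178.9291/10⌋ = 17 → R.
Square: lon ⌊3.1169/2⌋ = 1; lat ⌊8.9291/1⌋ = 8.
Subsquare: lon ⌊1.1169/0.0833333⌋ = 13 → n; lat ⌊0.9291/0.0416667⌋ = 22 → w.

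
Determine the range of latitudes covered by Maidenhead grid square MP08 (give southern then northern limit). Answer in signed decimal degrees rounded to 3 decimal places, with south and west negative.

Field M=12, P=15: +12·20° lon, +15·10° lat → SW at lon 60°, lat 60°.
Square 0, 8: +0·2° lon, +8·1° lat → SW at lon 60°, lat 68°.
Cell spans 2° lon × 1° lat.
south 68.000, north 69.000.

68.000, 69.000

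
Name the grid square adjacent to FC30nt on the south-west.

FC30ms

Longitude subsquare n = 13; −1 → 12 = m.
Latitude subsquare t = 19; −1 → 18 = s.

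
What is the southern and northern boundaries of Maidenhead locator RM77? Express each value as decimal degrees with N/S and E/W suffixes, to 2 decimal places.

37.00° N, 38.00° N

Field R=17, M=12: +17·20° lon, +12·10° lat → SW at lon 160°, lat 30°.
Square 7, 7: +7·2° lon, +7·1° lat → SW at lon 174°, lat 37°.
Cell spans 2° lon × 1° lat.
south 37.00° N, north 38.00° N.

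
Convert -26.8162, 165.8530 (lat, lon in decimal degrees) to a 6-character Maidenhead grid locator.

RG23we

Offset from 180°W / 90°S: lon 345.8530°, lat 63.1838°.
Field (20°×10°, letters A–R): 345.8530/20 → 17 → R, 63.1838/10 → 6 → G; chars RG.
Square (2°×1°, digits 0–9): 5.8530/2 → 2, 3.1838/1 → 3; chars 23.
Subsquare (5′×2.5′, letters a–x): 1.8530/0.0833333 → 22 → w, 0.1838/0.0416667 → 4 → e; chars we.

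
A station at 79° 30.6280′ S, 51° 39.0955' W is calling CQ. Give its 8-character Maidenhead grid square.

GB40el17

Shift to the Maidenhead origin (180°W, 90°S): lon 128.34841, lat 10.48953.
Field: lon ⌊128.34841/20⌋ = 6 → G; lat ⌊10.48953/10⌋ = 1 → B.
Square: lon ⌊8.34841/2⌋ = 4; lat ⌊0.48953/1⌋ = 0.
Subsquare: lon ⌊0.34841/0.0833333⌋ = 4 → e; lat ⌊0.48953/0.0416667⌋ = 11 → l.
Extended square: lon ⌊0.01508/0.00833333⌋ = 1; lat ⌊0.03120/0.00416667⌋ = 7.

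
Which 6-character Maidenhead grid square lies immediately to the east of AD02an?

Longitude subsquare a = 0; +1 → 1 = b.
The latitude characters are unchanged.

AD02bn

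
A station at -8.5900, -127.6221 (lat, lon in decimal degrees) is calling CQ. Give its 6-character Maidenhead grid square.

CI61ej

Shift to the Maidenhead origin (180°W, 90°S): lon 52.3779, lat 81.4100.
Field: 52.3779/20 → 2 → C, 81.4100/10 → 8 → I; chars CI.
Square: 12.3779/2 → 6, 1.4100/1 → 1; chars 61.
Subsquare: 0.3779/0.0833333 → 4 → e, 0.4100/0.0416667 → 9 → j; chars ej.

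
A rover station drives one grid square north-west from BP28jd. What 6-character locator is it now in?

BP28ie

Longitude subsquare j = 9; −1 → 8 = i.
Latitude subsquare d = 3; +1 → 4 = e.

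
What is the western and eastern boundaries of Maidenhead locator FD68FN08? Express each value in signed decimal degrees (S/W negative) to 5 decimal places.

-67.58333, -67.57500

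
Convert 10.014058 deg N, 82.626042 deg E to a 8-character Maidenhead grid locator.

Shift to the Maidenhead origin (180°W, 90°S): lon 262.62604, lat 100.01406.
Field (20°×10°, letters A–R): lon ⌊262.62604/20⌋ = 13 → N; lat ⌊100.01406/10⌋ = 10 → K.
Square (2°×1°, digits 0–9): lon ⌊2.62604/2⌋ = 1; lat ⌊0.01406/1⌋ = 0.
Subsquare (5′×2.5′, letters a–x): lon ⌊0.62604/0.0833333⌋ = 7 → h; lat ⌊0.01406/0.0416667⌋ = 0 → a.
Extended square (30″×15″, digits 0–9): lon ⌊0.04271/0.00833333⌋ = 5; lat ⌊0.01406/0.00416667⌋ = 3.

NK10ha53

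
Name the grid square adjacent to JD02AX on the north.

JD03aa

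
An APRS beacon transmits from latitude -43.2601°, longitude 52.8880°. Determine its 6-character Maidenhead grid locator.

Shift to the Maidenhead origin (180°W, 90°S): lon 232.8880, lat 46.7399.
Field: lon ⌊232.8880/20⌋ = 11 → L; lat ⌊46.7399/10⌋ = 4 → E.
Square: lon ⌊12.8880/2⌋ = 6; lat ⌊6.7399/1⌋ = 6.
Subsquare: lon ⌊0.8880/0.0833333⌋ = 10 → k; lat ⌊0.7399/0.0416667⌋ = 17 → r.

LE66kr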